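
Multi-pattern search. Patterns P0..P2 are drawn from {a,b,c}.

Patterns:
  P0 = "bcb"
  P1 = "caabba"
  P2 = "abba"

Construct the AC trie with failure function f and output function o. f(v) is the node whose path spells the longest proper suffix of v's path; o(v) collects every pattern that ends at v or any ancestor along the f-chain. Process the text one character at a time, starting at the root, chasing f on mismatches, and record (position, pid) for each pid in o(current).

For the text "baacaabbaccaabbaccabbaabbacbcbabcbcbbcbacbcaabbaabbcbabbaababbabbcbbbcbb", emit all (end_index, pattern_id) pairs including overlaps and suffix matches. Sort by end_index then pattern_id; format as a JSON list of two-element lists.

Construct AC machine:
Trie nodes:
  n0 'ε': a→10 b→1 c→4
  n1 'b': c→2
  n2 'bc': b→3
  n3 'bcb': ·  [P0 ends]
  n4 'c': a→5
  n5 'ca': a→6
  n6 'caa': b→7
  n7 'caab': b→8
  n8 'caabb': a→9
  n9 'caabba': ·  [P1 ends]
  n10 'a': b→11
  n11 'ab': b→12
  n12 'abb': a→13
  n13 'abba': ·  [P2 ends]

BFS fail/out derivation:
  fail(1) 'b': from fail(0)=0 chase 'b': 0 ⇒ 0;  out=∅∪out(0)=∅
  fail(4) 'c': from fail(0)=0 chase 'c': 0 ⇒ 0;  out=∅∪out(0)=∅
  fail(10) 'a': from fail(0)=0 chase 'a': 0 ⇒ 0;  out=∅∪out(0)=∅
  fail(2) 'bc': from fail(1)=0 chase 'c': 0 ⇒ 4;  out=∅∪out(4)=∅
  fail(5) 'ca': from fail(4)=0 chase 'a': 0 ⇒ 10;  out=∅∪out(10)=∅
  fail(11) 'ab': from fail(10)=0 chase 'b': 0 ⇒ 1;  out=∅∪out(1)=∅
  fail(3) 'bcb': from fail(2)=4 chase 'b': 4→0 ⇒ 1;  out={0}∪out(1)={0}
  fail(6) 'caa': from fail(5)=10 chase 'a': 10→0 ⇒ 10;  out=∅∪out(10)=∅
  fail(12) 'abb': from fail(11)=1 chase 'b': 1→0 ⇒ 1;  out=∅∪out(1)=∅
  fail(7) 'caab': from fail(6)=10 chase 'b': 10 ⇒ 11;  out=∅∪out(11)=∅
  fail(13) 'abba': from fail(12)=1 chase 'a': 1→0 ⇒ 10;  out={2}∪out(10)={2}
  fail(8) 'caabb': from fail(7)=11 chase 'b': 11 ⇒ 12;  out=∅∪out(12)=∅
  fail(9) 'caabba': from fail(8)=12 chase 'a': 12 ⇒ 13;  out={1}∪out(13)={1,2}

Text stream:
i=0 'b': node 0→1
i=1 'a': node 1→10 (fail-walked)
i=2 'a': node 10→10 (fail-walked)
i=3 'c': node 10→4 (fail-walked)
i=4 'a': node 4→5
i=5 'a': node 5→6
i=6 'b': node 6→7
i=7 'b': node 7→8
i=8 'a': node 8→9  emit P1@[3:8],P2@[5:8]
i=9 'c': node 9→4 (fail-walked)
i=10 'c': node 4→4 (fail-walked)
i=11 'a': node 4→5
i=12 'a': node 5→6
i=13 'b': node 6→7
i=14 'b': node 7→8
i=15 'a': node 8→9  emit P1@[10:15],P2@[12:15]
i=16 'c': node 9→4 (fail-walked)
i=17 'c': node 4→4 (fail-walked)
i=18 'a': node 4→5
i=19 'b': node 5→11 (fail-walked)
i=20 'b': node 11→12
i=21 'a': node 12→13  emit P2@[18:21]
i=22 'a': node 13→10 (fail-walked)
i=23 'b': node 10→11
i=24 'b': node 11→12
i=25 'a': node 12→13  emit P2@[22:25]
i=26 'c': node 13→4 (fail-walked)
i=27 'b': node 4→1 (fail-walked)
i=28 'c': node 1→2
i=29 'b': node 2→3  emit P0@[27:29]
i=30 'a': node 3→10 (fail-walked)
i=31 'b': node 10→11
i=32 'c': node 11→2 (fail-walked)
i=33 'b': node 2→3  emit P0@[31:33]
i=34 'c': node 3→2 (fail-walked)
i=35 'b': node 2→3  emit P0@[33:35]
i=36 'b': node 3→1 (fail-walked)
i=37 'c': node 1→2
i=38 'b': node 2→3  emit P0@[36:38]
i=39 'a': node 3→10 (fail-walked)
i=40 'c': node 10→4 (fail-walked)
i=41 'b': node 4→1 (fail-walked)
i=42 'c': node 1→2
i=43 'a': node 2→5 (fail-walked)
i=44 'a': node 5→6
i=45 'b': node 6→7
i=46 'b': node 7→8
i=47 'a': node 8→9  emit P1@[42:47],P2@[44:47]
i=48 'a': node 9→10 (fail-walked)
i=49 'b': node 10→11
i=50 'b': node 11→12
i=51 'c': node 12→2 (fail-walked)
i=52 'b': node 2→3  emit P0@[50:52]
i=53 'a': node 3→10 (fail-walked)
i=54 'b': node 10→11
i=55 'b': node 11→12
i=56 'a': node 12→13  emit P2@[53:56]
i=57 'a': node 13→10 (fail-walked)
i=58 'b': node 10→11
i=59 'a': node 11→10 (fail-walked)
i=60 'b': node 10→11
i=61 'b': node 11→12
i=62 'a': node 12→13  emit P2@[59:62]
i=63 'b': node 13→11 (fail-walked)
i=64 'b': node 11→12
i=65 'c': node 12→2 (fail-walked)
i=66 'b': node 2→3  emit P0@[64:66]
i=67 'b': node 3→1 (fail-walked)
i=68 'b': node 1→1 (fail-walked)
i=69 'c': node 1→2
i=70 'b': node 2→3  emit P0@[68:70]
i=71 'b': node 3→1 (fail-walked)

Result: [[8,1],[8,2],[15,1],[15,2],[21,2],[25,2],[29,0],[33,0],[35,0],[38,0],[47,1],[47,2],[52,0],[56,2],[62,2],[66,0],[70,0]]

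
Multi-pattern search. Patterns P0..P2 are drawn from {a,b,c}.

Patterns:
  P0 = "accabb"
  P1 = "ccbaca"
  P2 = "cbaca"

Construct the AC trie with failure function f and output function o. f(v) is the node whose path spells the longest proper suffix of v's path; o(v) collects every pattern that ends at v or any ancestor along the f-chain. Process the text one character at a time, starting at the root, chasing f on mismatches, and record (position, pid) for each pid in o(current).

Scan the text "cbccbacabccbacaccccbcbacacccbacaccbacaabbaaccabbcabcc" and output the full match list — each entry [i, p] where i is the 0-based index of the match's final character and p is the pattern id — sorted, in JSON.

Construct AC machine:
Trie nodes:
  n0 'ε': a→1 c→7
  n1 'a': c→2
  n2 'ac': c→3
  n3 'acc': a→4
  n4 'acca': b→5
  n5 'accab': b→6
  n6 'accabb': ·  ←P0
  n7 'c': b→13 c→8
  n8 'cc': b→9
  n9 'ccb': a→10
  n10 'ccba': c→11
  n11 'ccbac': a→12
  n12 'ccbaca': ·  ←P1
  n13 'cb': a→14
  n14 'cba': c→15
  n15 'cbac': a→16
  n16 'cbaca': ·  ←P2

Failure links (BFS by depth):
  n1('a'): parent n0 fail=0; on 'a' 0 → fail=0;  out ∅∪∅=∅
  n7('c'): parent n0 fail=0; on 'c' 0 → fail=0;  out ∅∪∅=∅
  n2('ac'): parent n1 fail=0; on 'c' 0 → fail=7;  out ∅∪∅=∅
  n8('cc'): parent n7 fail=0; on 'c' 0 → fail=7;  out ∅∪∅=∅
  n13('cb'): parent n7 fail=0; on 'b' 0 → fail=0;  out ∅∪∅=∅
  n3('acc'): parent n2 fail=7; on 'c' 7 → fail=8;  out ∅∪∅=∅
  n9('ccb'): parent n8 fail=7; on 'b' 7 → fail=13;  out ∅∪∅=∅
  n14('cba'): parent n13 fail=0; on 'a' 0 → fail=1;  out ∅∪∅=∅
  n4('acca'): parent n3 fail=8; on 'a' 8→7→0 → fail=1;  out ∅∪∅=∅
  n10('ccba'): parent n9 fail=13; on 'a' 13 → fail=14;  out ∅∪∅=∅
  n15('cbac'): parent n14 fail=1; on 'c' 1 → fail=2;  out ∅∪∅=∅
  n5('accab'): parent n4 fail=1; on 'b' 1→0 → fail=0;  out ∅∪∅=∅
  n11('ccbac'): parent n10 fail=14; on 'c' 14 → fail=15;  out ∅∪∅=∅
  n16('cbaca'): parent n15 fail=2; on 'a' 2→7→0 → fail=1;  out {2}∪∅={2}
  n6('accabb'): parent n5 fail=0; on 'b' 0 → fail=0;  out {0}∪∅={0}
  n12('ccbaca'): parent n11 fail=15; on 'a' 15 → fail=16;  out {1}∪{2}={1,2}

Scan:
pos 0 'c': at 7
pos 1 'b': at 13
pos 2 'c': at 7 (fail-walked)
pos 3 'c': at 8
pos 4 'b': at 9
pos 5 'a': at 10
pos 6 'c': at 11
pos 7 'a': at 12  emit P1@[2:7],P2@[3:7]
pos 8 'b': at 0 (fail-walked)
pos 9 'c': at 7
pos 10 'c': at 8
pos 11 'b': at 9
pos 12 'a': at 10
pos 13 'c': at 11
pos 14 'a': at 12  emit P1@[9:14],P2@[10:14]
pos 15 'c': at 2 (fail-walked)
pos 16 'c': at 3
pos 17 'c': at 8 (fail-walked)
pos 18 'c': at 8 (fail-walked)
pos 19 'b': at 9
pos 20 'c': at 7 (fail-walked)
pos 21 'b': at 13
pos 22 'a': at 14
pos 23 'c': at 15
pos 24 'a': at 16  emit P2@[20:24]
pos 25 'c': at 2 (fail-walked)
pos 26 'c': at 3
pos 27 'c': at 8 (fail-walked)
pos 28 'b': at 9
pos 29 'a': at 10
pos 30 'c': at 11
pos 31 'a': at 12  emit P1@[26:31],P2@[27:31]
pos 32 'c': at 2 (fail-walked)
pos 33 'c': at 3
pos 34 'b': at 9 (fail-walked)
pos 35 'a': at 10
pos 36 'c': at 11
pos 37 'a': at 12  emit P1@[32:37],P2@[33:37]
pos 38 'a': at 1 (fail-walked)
pos 39 'b': at 0 (fail-walked)
pos 40 'b': at 0
pos 41 'a': at 1
pos 42 'a': at 1 (fail-walked)
pos 43 'c': at 2
pos 44 'c': at 3
pos 45 'a': at 4
pos 46 'b': at 5
pos 47 'b': at 6  emit P0@[42:47]
pos 48 'c': at 7 (fail-walked)
pos 49 'a': at 1 (fail-walked)
pos 50 'b': at 0 (fail-walked)
pos 51 'c': at 7
pos 52 'c': at 8

Matches: [[7,1],[7,2],[14,1],[14,2],[24,2],[31,1],[31,2],[37,1],[37,2],[47,0]]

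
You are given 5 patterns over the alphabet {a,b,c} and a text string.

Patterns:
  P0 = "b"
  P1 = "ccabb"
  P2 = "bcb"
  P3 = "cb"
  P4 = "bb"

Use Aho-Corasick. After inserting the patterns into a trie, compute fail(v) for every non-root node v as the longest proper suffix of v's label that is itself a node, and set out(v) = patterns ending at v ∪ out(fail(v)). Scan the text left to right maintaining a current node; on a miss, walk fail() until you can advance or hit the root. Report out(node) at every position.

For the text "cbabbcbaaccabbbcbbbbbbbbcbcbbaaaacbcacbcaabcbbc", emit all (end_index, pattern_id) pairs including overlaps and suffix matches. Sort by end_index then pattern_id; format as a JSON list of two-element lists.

Construct AC machine:
Trie (insert patterns):
  0='ε' goto b→1 c→2
  1='b' goto b→10 c→7  ←P0
  2='c' goto b→9 c→3
  3='cc' goto a→4
  4='cca' goto b→5
  5='ccab' goto b→6
  6='ccabb' goto ·  ←P1
  7='bc' goto b→8
  8='bcb' goto ·  ←P2
  9='cb' goto ·  ←P3
  10='bb' goto ·  ←P4

Failure links (BFS by depth):
  fail(1) 'b': from fail(0)=0 chase 'b': 0 ⇒ 0;  out={0}∪out(0)={0}
  fail(2) 'c': from fail(0)=0 chase 'c': 0 ⇒ 0;  out=∅∪out(0)=∅
  fail(3) 'cc': from fail(2)=0 chase 'c': 0 ⇒ 2;  out=∅∪out(2)=∅
  fail(7) 'bc': from fail(1)=0 chase 'c': 0 ⇒ 2;  out=∅∪out(2)=∅
  fail(9) 'cb': from fail(2)=0 chase 'b': 0 ⇒ 1;  out={3}∪out(1)={0,3}
  fail(10) 'bb': from fail(1)=0 chase 'b': 0 ⇒ 1;  out={4}∪out(1)={0,4}
  fail(4) 'cca': from fail(3)=2 chase 'a': 2→0 ⇒ 0;  out=∅∪out(0)=∅
  fail(8) 'bcb': from fail(7)=2 chase 'b': 2 ⇒ 9;  out={2}∪out(9)={0,2,3}
  fail(5) 'ccab': from fail(4)=0 chase 'b': 0 ⇒ 1;  out=∅∪out(1)={0}
  fail(6) 'ccabb': from fail(5)=1 chase 'b': 1 ⇒ 10;  out={1}∪out(10)={0,1,4}

Run:
pos 0 'c': at 2
pos 1 'b': at 9  ** P0@[1:1],P3@[0:1]
pos 2 'a': at 0 (via fail)
pos 3 'b': at 1  ** P0@[3:3]
pos 4 'b': at 10  ** P0@[4:4],P4@[3:4]
pos 5 'c': at 7 (via fail)
pos 6 'b': at 8  ** P0@[6:6],P2@[4:6],P3@[5:6]
pos 7 'a': at 0 (via fail)
pos 8 'a': at 0
pos 9 'c': at 2
pos 10 'c': at 3
pos 11 'a': at 4
pos 12 'b': at 5  ** P0@[12:12]
pos 13 'b': at 6  ** P0@[13:13],P1@[9:13],P4@[12:13]
pos 14 'b': at 10 (via fail)  ** P0@[14:14],P4@[13:14]
pos 15 'c': at 7 (via fail)
pos 16 'b': at 8  ** P0@[16:16],P2@[14:16],P3@[15:16]
pos 17 'b': at 10 (via fail)  ** P0@[17:17],P4@[16:17]
pos 18 'b': at 10 (via fail)  ** P0@[18:18],P4@[17:18]
pos 19 'b': at 10 (via fail)  ** P0@[19:19],P4@[18:19]
pos 20 'b': at 10 (via fail)  ** P0@[20:20],P4@[19:20]
pos 21 'b': at 10 (via fail)  ** P0@[21:21],P4@[20:21]
pos 22 'b': at 10 (via fail)  ** P0@[22:22],P4@[21:22]
pos 23 'b': at 10 (via fail)  ** P0@[23:23],P4@[22:23]
pos 24 'c': at 7 (via fail)
pos 25 'b': at 8  ** P0@[25:25],P2@[23:25],P3@[24:25]
pos 26 'c': at 7 (via fail)
pos 27 'b': at 8  ** P0@[27:27],P2@[25:27],P3@[26:27]
pos 28 'b': at 10 (via fail)  ** P0@[28:28],P4@[27:28]
pos 29 'a': at 0 (via fail)
pos 30 'a': at 0
pos 31 'a': at 0
pos 32 'a': at 0
pos 33 'c': at 2
pos 34 'b': at 9  ** P0@[34:34],P3@[33:34]
pos 35 'c': at 7 (via fail)
pos 36 'a': at 0 (via fail)
pos 37 'c': at 2
pos 38 'b': at 9  ** P0@[38:38],P3@[37:38]
pos 39 'c': at 7 (via fail)
pos 40 'a': at 0 (via fail)
pos 41 'a': at 0
pos 42 'b': at 1  ** P0@[42:42]
pos 43 'c': at 7
pos 44 'b': at 8  ** P0@[44:44],P2@[42:44],P3@[43:44]
pos 45 'b': at 10 (via fail)  ** P0@[45:45],P4@[44:45]
pos 46 'c': at 7 (via fail)

All matches (sorted): [[1,0],[1,3],[3,0],[4,0],[4,4],[6,0],[6,2],[6,3],[12,0],[13,0],[13,1],[13,4],[14,0],[14,4],[16,0],[16,2],[16,3],[17,0],[17,4],[18,0],[18,4],[19,0],[19,4],[20,0],[20,4],[21,0],[21,4],[22,0],[22,4],[23,0],[23,4],[25,0],[25,2],[25,3],[27,0],[27,2],[27,3],[28,0],[28,4],[34,0],[34,3],[38,0],[38,3],[42,0],[44,0],[44,2],[44,3],[45,0],[45,4]]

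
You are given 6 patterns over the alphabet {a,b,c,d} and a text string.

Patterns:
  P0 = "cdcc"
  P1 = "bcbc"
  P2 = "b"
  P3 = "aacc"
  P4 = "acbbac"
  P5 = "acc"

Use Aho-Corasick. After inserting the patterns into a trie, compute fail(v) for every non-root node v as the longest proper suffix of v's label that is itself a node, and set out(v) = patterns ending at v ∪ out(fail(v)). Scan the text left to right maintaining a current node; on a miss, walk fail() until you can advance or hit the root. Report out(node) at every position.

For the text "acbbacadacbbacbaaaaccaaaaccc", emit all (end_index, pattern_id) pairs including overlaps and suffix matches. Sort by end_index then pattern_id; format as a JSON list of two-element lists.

Build automaton:
Trie nodes:
  0='ε' goto a→9 b→5 c→1
  1='c' goto d→2
  2='cd' goto c→3
  3='cdc' goto c→4
  4='cdcc' goto ·  [P0 ends]
  5='b' goto c→6  [P2 ends]
  6='bc' goto b→7
  7='bcb' goto c→8
  8='bcbc' goto ·  [P1 ends]
  9='a' goto a→10 c→13
  10='aa' goto c→11
  11='aac' goto c→12
  12='aacc' goto ·  [P3 ends]
  13='ac' goto b→14 c→18
  14='acb' goto b→15
  15='acbb' goto a→16
  16='acbba' goto c→17
  17='acbbac' goto ·  [P4 ends]
  18='acc' goto ·  [P5 ends]

Failure links (BFS by depth):
  fail(1) 'c': from fail(0)=0 chase 'c': 0 ⇒ 0;  out=∅∪out(0)=∅
  fail(5) 'b': from fail(0)=0 chase 'b': 0 ⇒ 0;  out={2}∪out(0)={2}
  fail(9) 'a': from fail(0)=0 chase 'a': 0 ⇒ 0;  out=∅∪out(0)=∅
  fail(2) 'cd': from fail(1)=0 chase 'd': 0 ⇒ 0;  out=∅∪out(0)=∅
  fail(6) 'bc': from fail(5)=0 chase 'c': 0 ⇒ 1;  out=∅∪out(1)=∅
  fail(10) 'aa': from fail(9)=0 chase 'a': 0 ⇒ 9;  out=∅∪out(9)=∅
  fail(13) 'ac': from fail(9)=0 chase 'c': 0 ⇒ 1;  out=∅∪out(1)=∅
  fail(3) 'cdc': from fail(2)=0 chase 'c': 0 ⇒ 1;  out=∅∪out(1)=∅
  fail(7) 'bcb': from fail(6)=1 chase 'b': 1→0 ⇒ 5;  out=∅∪out(5)={2}
  fail(11) 'aac': from fail(10)=9 chase 'c': 9 ⇒ 13;  out=∅∪out(13)=∅
  fail(14) 'acb': from fail(13)=1 chase 'b': 1→0 ⇒ 5;  out=∅∪out(5)={2}
  fail(18) 'acc': from fail(13)=1 chase 'c': 1→0 ⇒ 1;  out={5}∪out(1)={5}
  fail(4) 'cdcc': from fail(3)=1 chase 'c': 1→0 ⇒ 1;  out={0}∪out(1)={0}
  fail(8) 'bcbc': from fail(7)=5 chase 'c': 5 ⇒ 6;  out={1}∪out(6)={1}
  fail(12) 'aacc': from fail(11)=13 chase 'c': 13 ⇒ 18;  out={3}∪out(18)={3,5}
  fail(15) 'acbb': from fail(14)=5 chase 'b': 5→0 ⇒ 5;  out=∅∪out(5)={2}
  fail(16) 'acbba': from fail(15)=5 chase 'a': 5→0 ⇒ 9;  out=∅∪out(9)=∅
  fail(17) 'acbbac': from fail(16)=9 chase 'c': 9 ⇒ 13;  out={4}∪out(13)={4}

Scan:
[0] read 'a'  n0⇒n9
[1] read 'c'  n9⇒n13
[2] read 'b'  n13⇒n14  → match P2@[2:2]
[3] read 'b'  n14⇒n15  → match P2@[3:3]
[4] read 'a'  n15⇒n16
[5] read 'c'  n16⇒n17  → match P4@[0:5]
[6] read 'a'  n17⇒n9 (fail-walked)
[7] read 'd'  n9⇒n0 (fail-walked)
[8] read 'a'  n0⇒n9
[9] read 'c'  n9⇒n13
[10] read 'b'  n13⇒n14  → match P2@[10:10]
[11] read 'b'  n14⇒n15  → match P2@[11:11]
[12] read 'a'  n15⇒n16
[13] read 'c'  n16⇒n17  → match P4@[8:13]
[14] read 'b'  n17⇒n14 (fail-walked)  → match P2@[14:14]
[15] read 'a'  n14⇒n9 (fail-walked)
[16] read 'a'  n9⇒n10
[17] read 'a'  n10⇒n10 (fail-walked)
[18] read 'a'  n10⇒n10 (fail-walked)
[19] read 'c'  n10⇒n11
[20] read 'c'  n11⇒n12  → match P3@[17:20],P5@[18:20]
[21] read 'a'  n12⇒n9 (fail-walked)
[22] read 'a'  n9⇒n10
[23] read 'a'  n10⇒n10 (fail-walked)
[24] read 'a'  n10⇒n10 (fail-walked)
[25] read 'c'  n10⇒n11
[26] read 'c'  n11⇒n12  → match P3@[23:26],P5@[24:26]
[27] read 'c'  n12⇒n1 (fail-walked)

Result: [[2,2],[3,2],[5,4],[10,2],[11,2],[13,4],[14,2],[20,3],[20,5],[26,3],[26,5]]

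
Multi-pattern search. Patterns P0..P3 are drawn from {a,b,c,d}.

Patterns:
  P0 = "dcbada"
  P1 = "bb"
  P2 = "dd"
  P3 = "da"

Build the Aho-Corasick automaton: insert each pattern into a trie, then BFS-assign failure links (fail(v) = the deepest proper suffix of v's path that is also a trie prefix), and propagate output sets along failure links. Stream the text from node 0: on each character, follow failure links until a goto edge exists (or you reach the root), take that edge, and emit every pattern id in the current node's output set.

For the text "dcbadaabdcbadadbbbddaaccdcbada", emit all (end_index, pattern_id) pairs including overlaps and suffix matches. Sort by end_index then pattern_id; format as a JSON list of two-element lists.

Build:
Trie (insert patterns):
  n0 'ε': b→7 d→1
  n1 'd': a→10 c→2 d→9
  n2 'dc': b→3
  n3 'dcb': a→4
  n4 'dcba': d→5
  n5 'dcbad': a→6
  n6 'dcbada': ·  ←P0
  n7 'b': b→8
  n8 'bb': ·  ←P1
  n9 'dd': ·  ←P2
  n10 'da': ·  ←P3

Failure links (BFS by depth):
  fail(1) 'd': from fail(0)=0 chase 'd': 0 ⇒ 0;  out=∅∪out(0)=∅
  fail(7) 'b': from fail(0)=0 chase 'b': 0 ⇒ 0;  out=∅∪out(0)=∅
  fail(2) 'dc': from fail(1)=0 chase 'c': 0 ⇒ 0;  out=∅∪out(0)=∅
  fail(8) 'bb': from fail(7)=0 chase 'b': 0 ⇒ 7;  out={1}∪out(7)={1}
  fail(9) 'dd': from fail(1)=0 chase 'd': 0 ⇒ 1;  out={2}∪out(1)={2}
  fail(10) 'da': from fail(1)=0 chase 'a': 0 ⇒ 0;  out={3}∪out(0)={3}
  fail(3) 'dcb': from fail(2)=0 chase 'b': 0 ⇒ 7;  out=∅∪out(7)=∅
  fail(4) 'dcba': from fail(3)=7 chase 'a': 7→0 ⇒ 0;  out=∅∪out(0)=∅
  fail(5) 'dcbad': from fail(4)=0 chase 'd': 0 ⇒ 1;  out=∅∪out(1)=∅
  fail(6) 'dcbada': from fail(5)=1 chase 'a': 1 ⇒ 10;  out={0}∪out(10)={0,3}

Run:
pos 0 'd': at 1
pos 1 'c': at 2
pos 2 'b': at 3
pos 3 'a': at 4
pos 4 'd': at 5
pos 5 'a': at 6  ** P0@[0:5],P3@[4:5]
pos 6 'a': at 0 (fail-walked)
pos 7 'b': at 7
pos 8 'd': at 1 (fail-walked)
pos 9 'c': at 2
pos 10 'b': at 3
pos 11 'a': at 4
pos 12 'd': at 5
pos 13 'a': at 6  ** P0@[8:13],P3@[12:13]
pos 14 'd': at 1 (fail-walked)
pos 15 'b': at 7 (fail-walked)
pos 16 'b': at 8  ** P1@[15:16]
pos 17 'b': at 8 (fail-walked)  ** P1@[16:17]
pos 18 'd': at 1 (fail-walked)
pos 19 'd': at 9  ** P2@[18:19]
pos 20 'a': at 10 (fail-walked)  ** P3@[19:20]
pos 21 'a': at 0 (fail-walked)
pos 22 'c': at 0
pos 23 'c': at 0
pos 24 'd': at 1
pos 25 'c': at 2
pos 26 'b': at 3
pos 27 'a': at 4
pos 28 'd': at 5
pos 29 'a': at 6  ** P0@[24:29],P3@[28:29]

Matches: [[5,0],[5,3],[13,0],[13,3],[16,1],[17,1],[19,2],[20,3],[29,0],[29,3]]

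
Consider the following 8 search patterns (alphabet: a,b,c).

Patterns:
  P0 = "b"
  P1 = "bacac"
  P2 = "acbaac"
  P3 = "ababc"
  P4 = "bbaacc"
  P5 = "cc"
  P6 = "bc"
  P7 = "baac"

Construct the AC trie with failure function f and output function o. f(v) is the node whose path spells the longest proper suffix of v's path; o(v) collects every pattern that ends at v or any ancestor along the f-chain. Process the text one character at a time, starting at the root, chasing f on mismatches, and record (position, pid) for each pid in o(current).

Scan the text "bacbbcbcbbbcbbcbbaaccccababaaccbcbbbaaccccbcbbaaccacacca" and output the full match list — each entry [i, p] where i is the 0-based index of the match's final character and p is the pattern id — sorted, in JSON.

Construct AC machine:
Trie nodes:
  0='ε' goto a→6 b→1 c→21
  1='b' goto a→2 b→16 c→23  [P0 ends]
  2='ba' goto a→24 c→3
  3='bac' goto a→4
  4='baca' goto c→5
  5='bacac' goto ·  [P1 ends]
  6='a' goto b→12 c→7
  7='ac' goto b→8
  8='acb' goto a→9
  9='acba' goto a→10
  10='acbaa' goto c→11
  11='acbaac' goto ·  [P2 ends]
  12='ab' goto a→13
  13='aba' goto b→14
  14='abab' goto c→15
  15='ababc' goto ·  [P3 ends]
  16='bb' goto a→17
  17='bba' goto a→18
  18='bbaa' goto c→19
  19='bbaac' goto c→20
  20='bbaacc' goto ·  [P4 ends]
  21='c' goto c→22
  22='cc' goto ·  [P5 ends]
  23='bc' goto ·  [P6 ends]
  24='baa' goto c→25
  25='baac' goto ·  [P7 ends]

BFS fail/out derivation:
  fail(1) 'b': from fail(0)=0 chase 'b': 0 ⇒ 0;  out={0}∪out(0)={0}
  fail(6) 'a': from fail(0)=0 chase 'a': 0 ⇒ 0;  out=∅∪out(0)=∅
  fail(21) 'c': from fail(0)=0 chase 'c': 0 ⇒ 0;  out=∅∪out(0)=∅
  fail(2) 'ba': from fail(1)=0 chase 'a': 0 ⇒ 6;  out=∅∪out(6)=∅
  fail(7) 'ac': from fail(6)=0 chase 'c': 0 ⇒ 21;  out=∅∪out(21)=∅
  fail(12) 'ab': from fail(6)=0 chase 'b': 0 ⇒ 1;  out=∅∪out(1)={0}
  fail(16) 'bb': from fail(1)=0 chase 'b': 0 ⇒ 1;  out=∅∪out(1)={0}
  fail(22) 'cc': from fail(21)=0 chase 'c': 0 ⇒ 21;  out={5}∪out(21)={5}
  fail(23) 'bc': from fail(1)=0 chase 'c': 0 ⇒ 21;  out={6}∪out(21)={6}
  fail(3) 'bac': from fail(2)=6 chase 'c': 6 ⇒ 7;  out=∅∪out(7)=∅
  fail(8) 'acb': from fail(7)=21 chase 'b': 21→0 ⇒ 1;  out=∅∪out(1)={0}
  fail(13) 'aba': from fail(12)=1 chase 'a': 1 ⇒ 2;  out=∅∪out(2)=∅
  fail(17) 'bba': from fail(16)=1 chase 'a': 1 ⇒ 2;  out=∅∪out(2)=∅
  fail(24) 'baa': from fail(2)=6 chase 'a': 6→0 ⇒ 6;  out=∅∪out(6)=∅
  fail(4) 'baca': from fail(3)=7 chase 'a': 7→21→0 ⇒ 6;  out=∅∪out(6)=∅
  fail(9) 'acba': from fail(8)=1 chase 'a': 1 ⇒ 2;  out=∅∪out(2)=∅
  fail(14) 'abab': from fail(13)=2 chase 'b': 2→6 ⇒ 12;  out=∅∪out(12)={0}
  fail(18) 'bbaa': from fail(17)=2 chase 'a': 2 ⇒ 24;  out=∅∪out(24)=∅
  fail(25) 'baac': from fail(24)=6 chase 'c': 6 ⇒ 7;  out={7}∪out(7)={7}
  fail(5) 'bacac': from fail(4)=6 chase 'c': 6 ⇒ 7;  out={1}∪out(7)={1}
  fail(10) 'acbaa': from fail(9)=2 chase 'a': 2 ⇒ 24;  out=∅∪out(24)=∅
  fail(15) 'ababc': from fail(14)=12 chase 'c': 12→1 ⇒ 23;  out={3}∪out(23)={3,6}
  fail(19) 'bbaac': from fail(18)=24 chase 'c': 24 ⇒ 25;  out=∅∪out(25)={7}
  fail(11) 'acbaac': from fail(10)=24 chase 'c': 24 ⇒ 25;  out={2}∪out(25)={2,7}
  fail(20) 'bbaacc': from fail(19)=25 chase 'c': 25→7→21 ⇒ 22;  out={4}∪out(22)={4,5}

Run:
pos 0 'b': at 1  → match P0@[0:0]
pos 1 'a': at 2
pos 2 'c': at 3
pos 3 'b': at 8 (via fail)  → match P0@[3:3]
pos 4 'b': at 16 (via fail)  → match P0@[4:4]
pos 5 'c': at 23 (via fail)  → match P6@[4:5]
pos 6 'b': at 1 (via fail)  → match P0@[6:6]
pos 7 'c': at 23  → match P6@[6:7]
pos 8 'b': at 1 (via fail)  → match P0@[8:8]
pos 9 'b': at 16  → match P0@[9:9]
pos 10 'b': at 16 (via fail)  → match P0@[10:10]
pos 11 'c': at 23 (via fail)  → match P6@[10:11]
pos 12 'b': at 1 (via fail)  → match P0@[12:12]
pos 13 'b': at 16  → match P0@[13:13]
pos 14 'c': at 23 (via fail)  → match P6@[13:14]
pos 15 'b': at 1 (via fail)  → match P0@[15:15]
pos 16 'b': at 16  → match P0@[16:16]
pos 17 'a': at 17
pos 18 'a': at 18
pos 19 'c': at 19  → match P7@[16:19]
pos 20 'c': at 20  → match P4@[15:20],P5@[19:20]
pos 21 'c': at 22 (via fail)  → match P5@[20:21]
pos 22 'c': at 22 (via fail)  → match P5@[21:22]
pos 23 'a': at 6 (via fail)
pos 24 'b': at 12  → match P0@[24:24]
pos 25 'a': at 13
pos 26 'b': at 14  → match P0@[26:26]
pos 27 'a': at 13 (via fail)
pos 28 'a': at 24 (via fail)
pos 29 'c': at 25  → match P7@[26:29]
pos 30 'c': at 22 (via fail)  → match P5@[29:30]
pos 31 'b': at 1 (via fail)  → match P0@[31:31]
pos 32 'c': at 23  → match P6@[31:32]
pos 33 'b': at 1 (via fail)  → match P0@[33:33]
pos 34 'b': at 16  → match P0@[34:34]
pos 35 'b': at 16 (via fail)  → match P0@[35:35]
pos 36 'a': at 17
pos 37 'a': at 18
pos 38 'c': at 19  → match P7@[35:38]
pos 39 'c': at 20  → match P4@[34:39],P5@[38:39]
pos 40 'c': at 22 (via fail)  → match P5@[39:40]
pos 41 'c': at 22 (via fail)  → match P5@[40:41]
pos 42 'b': at 1 (via fail)  → match P0@[42:42]
pos 43 'c': at 23  → match P6@[42:43]
pos 44 'b': at 1 (via fail)  → match P0@[44:44]
pos 45 'b': at 16  → match P0@[45:45]
pos 46 'a': at 17
pos 47 'a': at 18
pos 48 'c': at 19  → match P7@[45:48]
pos 49 'c': at 20  → match P4@[44:49],P5@[48:49]
pos 50 'a': at 6 (via fail)
pos 51 'c': at 7
pos 52 'a': at 6 (via fail)
pos 53 'c': at 7
pos 54 'c': at 22 (via fail)  → match P5@[53:54]
pos 55 'a': at 6 (via fail)

All matches (sorted): [[0,0],[3,0],[4,0],[5,6],[6,0],[7,6],[8,0],[9,0],[10,0],[11,6],[12,0],[13,0],[14,6],[15,0],[16,0],[19,7],[20,4],[20,5],[21,5],[22,5],[24,0],[26,0],[29,7],[30,5],[31,0],[32,6],[33,0],[34,0],[35,0],[38,7],[39,4],[39,5],[40,5],[41,5],[42,0],[43,6],[44,0],[45,0],[48,7],[49,4],[49,5],[54,5]]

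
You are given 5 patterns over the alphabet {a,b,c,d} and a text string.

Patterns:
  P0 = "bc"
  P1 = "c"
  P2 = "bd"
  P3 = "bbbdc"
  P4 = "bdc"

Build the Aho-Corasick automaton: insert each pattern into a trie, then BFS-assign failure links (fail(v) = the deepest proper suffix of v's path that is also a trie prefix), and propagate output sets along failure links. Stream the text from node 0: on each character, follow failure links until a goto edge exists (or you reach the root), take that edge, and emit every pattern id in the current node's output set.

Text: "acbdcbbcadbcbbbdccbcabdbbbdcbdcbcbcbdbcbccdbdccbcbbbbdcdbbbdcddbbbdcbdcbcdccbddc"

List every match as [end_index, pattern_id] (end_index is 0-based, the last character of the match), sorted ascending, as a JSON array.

Build automaton:
Trie (insert patterns):
  n0 'ε': b→1 c→3
  n1 'b': b→5 c→2 d→4
  n2 'bc': ·  [P0 ends]
  n3 'c': ·  [P1 ends]
  n4 'bd': c→9  [P2 ends]
  n5 'bb': b→6
  n6 'bbb': d→7
  n7 'bbbd': c→8
  n8 'bbbdc': ·  [P3 ends]
  n9 'bdc': ·  [P4 ends]

BFS fail/out derivation:
  n1('b'): parent n0 fail=0; on 'b' 0 → fail=0;  out ∅∪∅=∅
  n3('c'): parent n0 fail=0; on 'c' 0 → fail=0;  out {1}∪∅={1}
  n2('bc'): parent n1 fail=0; on 'c' 0 → fail=3;  out {0}∪{1}={0,1}
  n4('bd'): parent n1 fail=0; on 'd' 0 → fail=0;  out {2}∪∅={2}
  n5('bb'): parent n1 fail=0; on 'b' 0 → fail=1;  out ∅∪∅=∅
  n6('bbb'): parent n5 fail=1; on 'b' 1 → fail=5;  out ∅∪∅=∅
  n9('bdc'): parent n4 fail=0; on 'c' 0 → fail=3;  out {4}∪{1}={1,4}
  n7('bbbd'): parent n6 fail=5; on 'd' 5→1 → fail=4;  out ∅∪{2}={2}
  n8('bbbdc'): parent n7 fail=4; on 'c' 4 → fail=9;  out {3}∪{1,4}={1,3,4}

Text stream:
[0] read 'a'  n0⇒n0
[1] read 'c'  n0⇒n3  ** P1@[1:1]
[2] read 'b'  n3⇒n1 (fail-walked)
[3] read 'd'  n1⇒n4  ** P2@[2:3]
[4] read 'c'  n4⇒n9  ** P1@[4:4],P4@[2:4]
[5] read 'b'  n9⇒n1 (fail-walked)
[6] read 'b'  n1⇒n5
[7] read 'c'  n5⇒n2 (fail-walked)  ** P0@[6:7],P1@[7:7]
[8] read 'a'  n2⇒n0 (fail-walked)
[9] read 'd'  n0⇒n0
[10] read 'b'  n0⇒n1
[11] read 'c'  n1⇒n2  ** P0@[10:11],P1@[11:11]
[12] read 'b'  n2⇒n1 (fail-walked)
[13] read 'b'  n1⇒n5
[14] read 'b'  n5⇒n6
[15] read 'd'  n6⇒n7  ** P2@[14:15]
[16] read 'c'  n7⇒n8  ** P1@[16:16],P3@[12:16],P4@[14:16]
[17] read 'c'  n8⇒n3 (fail-walked)  ** P1@[17:17]
[18] read 'b'  n3⇒n1 (fail-walked)
[19] read 'c'  n1⇒n2  ** P0@[18:19],P1@[19:19]
[20] read 'a'  n2⇒n0 (fail-walked)
[21] read 'b'  n0⇒n1
[22] read 'd'  n1⇒n4  ** P2@[21:22]
[23] read 'b'  n4⇒n1 (fail-walked)
[24] read 'b'  n1⇒n5
[25] read 'b'  n5⇒n6
[26] read 'd'  n6⇒n7  ** P2@[25:26]
[27] read 'c'  n7⇒n8  ** P1@[27:27],P3@[23:27],P4@[25:27]
[28] read 'b'  n8⇒n1 (fail-walked)
[29] read 'd'  n1⇒n4  ** P2@[28:29]
[30] read 'c'  n4⇒n9  ** P1@[30:30],P4@[28:30]
[31] read 'b'  n9⇒n1 (fail-walked)
[32] read 'c'  n1⇒n2  ** P0@[31:32],P1@[32:32]
[33] read 'b'  n2⇒n1 (fail-walked)
[34] read 'c'  n1⇒n2  ** P0@[33:34],P1@[34:34]
[35] read 'b'  n2⇒n1 (fail-walked)
[36] read 'd'  n1⇒n4  ** P2@[35:36]
[37] read 'b'  n4⇒n1 (fail-walked)
[38] read 'c'  n1⇒n2  ** P0@[37:38],P1@[38:38]
[39] read 'b'  n2⇒n1 (fail-walked)
[40] read 'c'  n1⇒n2  ** P0@[39:40],P1@[40:40]
[41] read 'c'  n2⇒n3 (fail-walked)  ** P1@[41:41]
[42] read 'd'  n3⇒n0 (fail-walked)
[43] read 'b'  n0⇒n1
[44] read 'd'  n1⇒n4  ** P2@[43:44]
[45] read 'c'  n4⇒n9  ** P1@[45:45],P4@[43:45]
[46] read 'c'  n9⇒n3 (fail-walked)  ** P1@[46:46]
[47] read 'b'  n3⇒n1 (fail-walked)
[48] read 'c'  n1⇒n2  ** P0@[47:48],P1@[48:48]
[49] read 'b'  n2⇒n1 (fail-walked)
[50] read 'b'  n1⇒n5
[51] read 'b'  n5⇒n6
[52] read 'b'  n6⇒n6 (fail-walked)
[53] read 'd'  n6⇒n7  ** P2@[52:53]
[54] read 'c'  n7⇒n8  ** P1@[54:54],P3@[50:54],P4@[52:54]
[55] read 'd'  n8⇒n0 (fail-walked)
[56] read 'b'  n0⇒n1
[57] read 'b'  n1⇒n5
[58] read 'b'  n5⇒n6
[59] read 'd'  n6⇒n7  ** P2@[58:59]
[60] read 'c'  n7⇒n8  ** P1@[60:60],P3@[56:60],P4@[58:60]
[61] read 'd'  n8⇒n0 (fail-walked)
[62] read 'd'  n0⇒n0
[63] read 'b'  n0⇒n1
[64] read 'b'  n1⇒n5
[65] read 'b'  n5⇒n6
[66] read 'd'  n6⇒n7  ** P2@[65:66]
[67] read 'c'  n7⇒n8  ** P1@[67:67],P3@[63:67],P4@[65:67]
[68] read 'b'  n8⇒n1 (fail-walked)
[69] read 'd'  n1⇒n4  ** P2@[68:69]
[70] read 'c'  n4⇒n9  ** P1@[70:70],P4@[68:70]
[71] read 'b'  n9⇒n1 (fail-walked)
[72] read 'c'  n1⇒n2  ** P0@[71:72],P1@[72:72]
[73] read 'd'  n2⇒n0 (fail-walked)
[74] read 'c'  n0⇒n3  ** P1@[74:74]
[75] read 'c'  n3⇒n3 (fail-walked)  ** P1@[75:75]
[76] read 'b'  n3⇒n1 (fail-walked)
[77] read 'd'  n1⇒n4  ** P2@[76:77]
[78] read 'd'  n4⇒n0 (fail-walked)
[79] read 'c'  n0⇒n3  ** P1@[79:79]

Matches: [[1,1],[3,2],[4,1],[4,4],[7,0],[7,1],[11,0],[11,1],[15,2],[16,1],[16,3],[16,4],[17,1],[19,0],[19,1],[22,2],[26,2],[27,1],[27,3],[27,4],[29,2],[30,1],[30,4],[32,0],[32,1],[34,0],[34,1],[36,2],[38,0],[38,1],[40,0],[40,1],[41,1],[44,2],[45,1],[45,4],[46,1],[48,0],[48,1],[53,2],[54,1],[54,3],[54,4],[59,2],[60,1],[60,3],[60,4],[66,2],[67,1],[67,3],[67,4],[69,2],[70,1],[70,4],[72,0],[72,1],[74,1],[75,1],[77,2],[79,1]]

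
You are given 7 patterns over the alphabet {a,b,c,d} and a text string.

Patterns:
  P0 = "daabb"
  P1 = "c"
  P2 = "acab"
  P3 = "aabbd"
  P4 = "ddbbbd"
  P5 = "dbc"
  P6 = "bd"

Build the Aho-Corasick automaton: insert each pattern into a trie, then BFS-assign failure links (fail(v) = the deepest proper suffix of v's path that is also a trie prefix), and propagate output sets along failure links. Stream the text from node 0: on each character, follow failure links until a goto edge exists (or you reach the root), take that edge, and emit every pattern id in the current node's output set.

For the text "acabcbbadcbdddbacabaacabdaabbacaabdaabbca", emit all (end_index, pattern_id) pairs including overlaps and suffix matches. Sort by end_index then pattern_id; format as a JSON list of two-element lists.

Build:
Trie (insert patterns):
  n0 'ε': a→7 b→22 c→6 d→1
  n1 'd': a→2 b→20 d→15
  n2 'da': a→3
  n3 'daa': b→4
  n4 'daab': b→5
  n5 'daabb': ·  ←P0
  n6 'c': ·  ←P1
  n7 'a': a→11 c→8
  n8 'ac': a→9
  n9 'aca': b→10
  n10 'acab': ·  ←P2
  n11 'aa': b→12
  n12 'aab': b→13
  n13 'aabb': d→14
  n14 'aabbd': ·  ←P3
  n15 'dd': b→16
  n16 'ddb': b→17
  n17 'ddbb': b→18
  n18 'ddbbb': d→19
  n19 'ddbbbd': ·  ←P4
  n20 'db': c→21
  n21 'dbc': ·  ←P5
  n22 'b': d→23
  n23 'bd': ·  ←P6

Failure links (BFS by depth):
  fail(1) 'd': from fail(0)=0 chase 'd': 0 ⇒ 0;  out=∅∪out(0)=∅
  fail(6) 'c': from fail(0)=0 chase 'c': 0 ⇒ 0;  out={1}∪out(0)={1}
  fail(7) 'a': from fail(0)=0 chase 'a': 0 ⇒ 0;  out=∅∪out(0)=∅
  fail(22) 'b': from fail(0)=0 chase 'b': 0 ⇒ 0;  out=∅∪out(0)=∅
  fail(2) 'da': from fail(1)=0 chase 'a': 0 ⇒ 7;  out=∅∪out(7)=∅
  fail(8) 'ac': from fail(7)=0 chase 'c': 0 ⇒ 6;  out=∅∪out(6)={1}
  fail(11) 'aa': from fail(7)=0 chase 'a': 0 ⇒ 7;  out=∅∪out(7)=∅
  fail(15) 'dd': from fail(1)=0 chase 'd': 0 ⇒ 1;  out=∅∪out(1)=∅
  fail(20) 'db': from fail(1)=0 chase 'b': 0 ⇒ 22;  out=∅∪out(22)=∅
  fail(23) 'bd': from fail(22)=0 chase 'd': 0 ⇒ 1;  out={6}∪out(1)={6}
  fail(3) 'daa': from fail(2)=7 chase 'a': 7 ⇒ 11;  out=∅∪out(11)=∅
  fail(9) 'aca': from fail(8)=6 chase 'a': 6→0 ⇒ 7;  out=∅∪out(7)=∅
  fail(12) 'aab': from fail(11)=7 chase 'b': 7→0 ⇒ 22;  out=∅∪out(22)=∅
  fail(16) 'ddb': from fail(15)=1 chase 'b': 1 ⇒ 20;  out=∅∪out(20)=∅
  fail(21) 'dbc': from fail(20)=22 chase 'c': 22→0 ⇒ 6;  out={5}∪out(6)={1,5}
  fail(4) 'daab': from fail(3)=11 chase 'b': 11 ⇒ 12;  out=∅∪out(12)=∅
  fail(10) 'acab': from fail(9)=7 chase 'b': 7→0 ⇒ 22;  out={2}∪out(22)={2}
  fail(13) 'aabb': from fail(12)=22 chase 'b': 22→0 ⇒ 22;  out=∅∪out(22)=∅
  fail(17) 'ddbb': from fail(16)=20 chase 'b': 20→22→0 ⇒ 22;  out=∅∪out(22)=∅
  fail(5) 'daabb': from fail(4)=12 chase 'b': 12 ⇒ 13;  out={0}∪out(13)={0}
  fail(14) 'aabbd': from fail(13)=22 chase 'd': 22 ⇒ 23;  out={3}∪out(23)={3,6}
  fail(18) 'ddbbb': from fail(17)=22 chase 'b': 22→0 ⇒ 22;  out=∅∪out(22)=∅
  fail(19) 'ddbbbd': from fail(18)=22 chase 'd': 22 ⇒ 23;  out={4}∪out(23)={4,6}

Scan:
pos 0 'a': at 7
pos 1 'c': at 8  ** P1@[1:1]
pos 2 'a': at 9
pos 3 'b': at 10  ** P2@[0:3]
pos 4 'c': at 6 ·f  ** P1@[4:4]
pos 5 'b': at 22 ·f
pos 6 'b': at 22 ·f
pos 7 'a': at 7 ·f
pos 8 'd': at 1 ·f
pos 9 'c': at 6 ·f  ** P1@[9:9]
pos 10 'b': at 22 ·f
pos 11 'd': at 23  ** P6@[10:11]
pos 12 'd': at 15 ·f
pos 13 'd': at 15 ·f
pos 14 'b': at 16
pos 15 'a': at 7 ·f
pos 16 'c': at 8  ** P1@[16:16]
pos 17 'a': at 9
pos 18 'b': at 10  ** P2@[15:18]
pos 19 'a': at 7 ·f
pos 20 'a': at 11
pos 21 'c': at 8 ·f  ** P1@[21:21]
pos 22 'a': at 9
pos 23 'b': at 10  ** P2@[20:23]
pos 24 'd': at 23 ·f  ** P6@[23:24]
pos 25 'a': at 2 ·f
pos 26 'a': at 3
pos 27 'b': at 4
pos 28 'b': at 5  ** P0@[24:28]
pos 29 'a': at 7 ·f
pos 30 'c': at 8  ** P1@[30:30]
pos 31 'a': at 9
pos 32 'a': at 11 ·f
pos 33 'b': at 12
pos 34 'd': at 23 ·f  ** P6@[33:34]
pos 35 'a': at 2 ·f
pos 36 'a': at 3
pos 37 'b': at 4
pos 38 'b': at 5  ** P0@[34:38]
pos 39 'c': at 6 ·f  ** P1@[39:39]
pos 40 'a': at 7 ·f

Result: [[1,1],[3,2],[4,1],[9,1],[11,6],[16,1],[18,2],[21,1],[23,2],[24,6],[28,0],[30,1],[34,6],[38,0],[39,1]]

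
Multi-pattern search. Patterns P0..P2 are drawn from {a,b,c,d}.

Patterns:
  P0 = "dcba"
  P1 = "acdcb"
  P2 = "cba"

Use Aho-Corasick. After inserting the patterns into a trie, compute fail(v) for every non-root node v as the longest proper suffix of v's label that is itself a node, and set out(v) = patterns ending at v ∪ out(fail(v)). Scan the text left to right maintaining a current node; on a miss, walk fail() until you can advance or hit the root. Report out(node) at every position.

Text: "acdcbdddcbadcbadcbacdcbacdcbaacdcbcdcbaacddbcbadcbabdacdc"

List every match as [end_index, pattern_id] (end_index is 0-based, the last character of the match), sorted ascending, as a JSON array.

Build automaton:
Trie nodes:
  n0 'ε': a→5 c→10 d→1
  n1 'd': c→2
  n2 'dc': b→3
  n3 'dcb': a→4
  n4 'dcba': ·  [P0 ends]
  n5 'a': c→6
  n6 'ac': d→7
  n7 'acd': c→8
  n8 'acdc': b→9
  n9 'acdcb': ·  [P1 ends]
  n10 'c': b→11
  n11 'cb': a→12
  n12 'cba': ·  [P2 ends]

BFS fail/out derivation:
  n1('d'): parent n0 fail=0; on 'd' 0 → fail=0;  out ∅∪∅=∅
  n5('a'): parent n0 fail=0; on 'a' 0 → fail=0;  out ∅∪∅=∅
  n10('c'): parent n0 fail=0; on 'c' 0 → fail=0;  out ∅∪∅=∅
  n2('dc'): parent n1 fail=0; on 'c' 0 → fail=10;  out ∅∪∅=∅
  n6('ac'): parent n5 fail=0; on 'c' 0 → fail=10;  out ∅∪∅=∅
  n11('cb'): parent n10 fail=0; on 'b' 0 → fail=0;  out ∅∪∅=∅
  n3('dcb'): parent n2 fail=10; on 'b' 10 → fail=11;  out ∅∪∅=∅
  n7('acd'): parent n6 fail=10; on 'd' 10→0 → fail=1;  out ∅∪∅=∅
  n12('cba'): parent n11 fail=0; on 'a' 0 → fail=5;  out {2}∪∅={2}
  n4('dcba'): parent n3 fail=11; on 'a' 11 → fail=12;  out {0}∪{2}={0,2}
  n8('acdc'): parent n7 fail=1; on 'c' 1 → fail=2;  out ∅∪∅=∅
  n9('acdcb'): parent n8 fail=2; on 'b' 2 → fail=3;  out {1}∪∅={1}

Text stream:
pos 0 'a': at 5
pos 1 'c': at 6
pos 2 'd': at 7
pos 3 'c': at 8
pos 4 'b': at 9  emit P1@[0:4]
pos 5 'd': at 1 (via fail)
pos 6 'd': at 1 (via fail)
pos 7 'd': at 1 (via fail)
pos 8 'c': at 2
pos 9 'b': at 3
pos 10 'a': at 4  emit P0@[7:10],P2@[8:10]
pos 11 'd': at 1 (via fail)
pos 12 'c': at 2
pos 13 'b': at 3
pos 14 'a': at 4  emit P0@[11:14],P2@[12:14]
pos 15 'd': at 1 (via fail)
pos 16 'c': at 2
pos 17 'b': at 3
pos 18 'a': at 4  emit P0@[15:18],P2@[16:18]
pos 19 'c': at 6 (via fail)
pos 20 'd': at 7
pos 21 'c': at 8
pos 22 'b': at 9  emit P1@[18:22]
pos 23 'a': at 4 (via fail)  emit P0@[20:23],P2@[21:23]
pos 24 'c': at 6 (via fail)
pos 25 'd': at 7
pos 26 'c': at 8
pos 27 'b': at 9  emit P1@[23:27]
pos 28 'a': at 4 (via fail)  emit P0@[25:28],P2@[26:28]
pos 29 'a': at 5 (via fail)
pos 30 'c': at 6
pos 31 'd': at 7
pos 32 'c': at 8
pos 33 'b': at 9  emit P1@[29:33]
pos 34 'c': at 10 (via fail)
pos 35 'd': at 1 (via fail)
pos 36 'c': at 2
pos 37 'b': at 3
pos 38 'a': at 4  emit P0@[35:38],P2@[36:38]
pos 39 'a': at 5 (via fail)
pos 40 'c': at 6
pos 41 'd': at 7
pos 42 'd': at 1 (via fail)
pos 43 'b': at 0 (via fail)
pos 44 'c': at 10
pos 45 'b': at 11
pos 46 'a': at 12  emit P2@[44:46]
pos 47 'd': at 1 (via fail)
pos 48 'c': at 2
pos 49 'b': at 3
pos 50 'a': at 4  emit P0@[47:50],P2@[48:50]
pos 51 'b': at 0 (via fail)
pos 52 'd': at 1
pos 53 'a': at 5 (via fail)
pos 54 'c': at 6
pos 55 'd': at 7
pos 56 'c': at 8

All matches (sorted): [[4,1],[10,0],[10,2],[14,0],[14,2],[18,0],[18,2],[22,1],[23,0],[23,2],[27,1],[28,0],[28,2],[33,1],[38,0],[38,2],[46,2],[50,0],[50,2]]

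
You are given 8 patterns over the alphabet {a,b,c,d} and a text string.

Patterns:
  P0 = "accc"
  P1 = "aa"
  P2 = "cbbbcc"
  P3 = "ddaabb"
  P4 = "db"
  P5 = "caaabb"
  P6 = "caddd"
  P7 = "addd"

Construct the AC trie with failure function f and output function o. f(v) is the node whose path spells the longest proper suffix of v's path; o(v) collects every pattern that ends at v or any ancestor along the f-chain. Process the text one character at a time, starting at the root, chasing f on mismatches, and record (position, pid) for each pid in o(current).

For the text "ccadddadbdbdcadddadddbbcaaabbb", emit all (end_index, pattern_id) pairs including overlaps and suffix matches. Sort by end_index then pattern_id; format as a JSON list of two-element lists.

Build automaton:
Trie (insert patterns):
  n0 'ε': a→1 c→6 d→12
  n1 'a': a→5 c→2 d→27
  n2 'ac': c→3
  n3 'acc': c→4
  n4 'accc': ·  ←P0
  n5 'aa': ·  ←P1
  n6 'c': a→19 b→7
  n7 'cb': b→8
  n8 'cbb': b→9
  n9 'cbbb': c→10
  n10 'cbbbc': c→11
  n11 'cbbbcc': ·  ←P2
  n12 'd': b→18 d→13
  n13 'dd': a→14
  n14 'dda': a→15
  n15 'ddaa': b→16
  n16 'ddaab': b→17
  n17 'ddaabb': ·  ←P3
  n18 'db': ·  ←P4
  n19 'ca': a→20 d→24
  n20 'caa': a→21
  n21 'caaa': b→22
  n22 'caaab': b→23
  n23 'caaabb': ·  ←P5
  n24 'cad': d→25
  n25 'cadd': d→26
  n26 'caddd': ·  ←P6
  n27 'ad': d→28
  n28 'add': d→29
  n29 'addd': ·  ←P7

Failure links (BFS by depth):
  n1('a'): parent n0 fail=0; on 'a' 0 → fail=0;  out ∅∪∅=∅
  n6('c'): parent n0 fail=0; on 'c' 0 → fail=0;  out ∅∪∅=∅
  n12('d'): parent n0 fail=0; on 'd' 0 → fail=0;  out ∅∪∅=∅
  n2('ac'): parent n1 fail=0; on 'c' 0 → fail=6;  out ∅∪∅=∅
  n5('aa'): parent n1 fail=0; on 'a' 0 → fail=1;  out {1}∪∅={1}
  n7('cb'): parent n6 fail=0; on 'b' 0 → fail=0;  out ∅∪∅=∅
  n13('dd'): parent n12 fail=0; on 'd' 0 → fail=12;  out ∅∪∅=∅
  n18('db'): parent n12 fail=0; on 'b' 0 → fail=0;  out {4}∪∅={4}
  n19('ca'): parent n6 fail=0; on 'a' 0 → fail=1;  out ∅∪∅=∅
  n27('ad'): parent n1 fail=0; on 'd' 0 → fail=12;  out ∅∪∅=∅
  n3('acc'): parent n2 fail=6; on 'c' 6→0 → fail=6;  out ∅∪∅=∅
  n8('cbb'): parent n7 fail=0; on 'b' 0 → fail=0;  out ∅∪∅=∅
  n14('dda'): parent n13 fail=12; on 'a' 12→0 → fail=1;  out ∅∪∅=∅
  n20('caa'): parent n19 fail=1; on 'a' 1 → fail=5;  out ∅∪{1}={1}
  n24('cad'): parent n19 fail=1; on 'd' 1 → fail=27;  out ∅∪∅=∅
  n28('add'): parent n27 fail=12; on 'd' 12 → fail=13;  out ∅∪∅=∅
  n4('accc'): parent n3 fail=6; on 'c' 6→0 → fail=6;  out {0}∪∅={0}
  n9('cbbb'): parent n8 fail=0; on 'b' 0 → fail=0;  out ∅∪∅=∅
  n15('ddaa'): parent n14 fail=1; on 'a' 1 → fail=5;  out ∅∪{1}={1}
  n21('caaa'): parent n20 fail=5; on 'a' 5→1 → fail=5;  out ∅∪{1}={1}
  n25('cadd'): parent n24 fail=27; on 'd' 27 → fail=28;  out ∅∪∅=∅
  n29('addd'): parent n28 fail=13; on 'd' 13→12 → fail=13;  out {7}∪∅={7}
  n10('cbbbc'): parent n9 fail=0; on 'c' 0 → fail=6;  out ∅∪∅=∅
  n16('ddaab'): parent n15 fail=5; on 'b' 5→1→0 → fail=0;  out ∅∪∅=∅
  n22('caaab'): parent n21 fail=5; on 'b' 5→1→0 → fail=0;  out ∅∪∅=∅
  n26('caddd'): parent n25 fail=28; on 'd' 28 → fail=29;  out {6}∪{7}={6,7}
  n11('cbbbcc'): parent n10 fail=6; on 'c' 6→0 → fail=6;  out {2}∪∅={2}
  n17('ddaabb'): parent n16 fail=0; on 'b' 0 → fail=0;  out {3}∪∅={3}
  n23('caaabb'): parent n22 fail=0; on 'b' 0 → fail=0;  out {5}∪∅={5}

Run:
pos 0 'c': at 6
pos 1 'c': at 6 ·f
pos 2 'a': at 19
pos 3 'd': at 24
pos 4 'd': at 25
pos 5 'd': at 26  ** P6@[1:5],P7@[2:5]
pos 6 'a': at 14 ·f
pos 7 'd': at 27 ·f
pos 8 'b': at 18 ·f  ** P4@[7:8]
pos 9 'd': at 12 ·f
pos 10 'b': at 18  ** P4@[9:10]
pos 11 'd': at 12 ·f
pos 12 'c': at 6 ·f
pos 13 'a': at 19
pos 14 'd': at 24
pos 15 'd': at 25
pos 16 'd': at 26  ** P6@[12:16],P7@[13:16]
pos 17 'a': at 14 ·f
pos 18 'd': at 27 ·f
pos 19 'd': at 28
pos 20 'd': at 29  ** P7@[17:20]
pos 21 'b': at 18 ·f  ** P4@[20:21]
pos 22 'b': at 0 ·f
pos 23 'c': at 6
pos 24 'a': at 19
pos 25 'a': at 20  ** P1@[24:25]
pos 26 'a': at 21  ** P1@[25:26]
pos 27 'b': at 22
pos 28 'b': at 23  ** P5@[23:28]
pos 29 'b': at 0 ·f

All matches (sorted): [[5,6],[5,7],[8,4],[10,4],[16,6],[16,7],[20,7],[21,4],[25,1],[26,1],[28,5]]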